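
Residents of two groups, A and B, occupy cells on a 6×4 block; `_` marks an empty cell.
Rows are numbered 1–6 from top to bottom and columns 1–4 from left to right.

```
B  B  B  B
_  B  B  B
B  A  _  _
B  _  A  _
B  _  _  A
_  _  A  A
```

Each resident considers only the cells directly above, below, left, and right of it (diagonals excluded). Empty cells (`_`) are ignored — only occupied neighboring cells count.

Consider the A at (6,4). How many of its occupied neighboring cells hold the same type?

2

Occupied neighbors of (6,4): (5,4)=A, (6,3)=A.
Same type (A): 2 of 2.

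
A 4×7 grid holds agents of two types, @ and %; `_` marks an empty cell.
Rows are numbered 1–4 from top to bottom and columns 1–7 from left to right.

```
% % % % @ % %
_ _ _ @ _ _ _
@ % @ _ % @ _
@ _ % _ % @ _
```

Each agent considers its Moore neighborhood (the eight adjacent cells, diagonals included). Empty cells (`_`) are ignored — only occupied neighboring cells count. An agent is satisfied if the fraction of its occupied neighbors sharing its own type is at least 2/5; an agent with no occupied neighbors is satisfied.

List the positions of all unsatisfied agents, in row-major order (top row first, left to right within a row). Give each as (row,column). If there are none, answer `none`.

(1,4), (1,5), (3,2), (3,3), (3,5), (3,6), (4,5), (4,6)

(1,1)% 1/1 ✓
(1,2)% 2/2 ✓
(1,3)% 2/3 ✓
(1,4)% 1/3 ✗
(1,5)@ 1/3 ✗
(1,6)% 1/2 ✓
(1,7)% 1/1 ✓
(2,4)@ 2/5 ✓
(3,1)@ 1/2 ✓
(3,2)% 1/4 ✗
(3,3)@ 1/3 ✗
(3,5)% 1/4 ✗
(3,6)@ 1/3 ✗
(4,1)@ 1/2 ✓
(4,3)% 1/2 ✓
(4,5)% 1/3 ✗
(4,6)@ 1/3 ✗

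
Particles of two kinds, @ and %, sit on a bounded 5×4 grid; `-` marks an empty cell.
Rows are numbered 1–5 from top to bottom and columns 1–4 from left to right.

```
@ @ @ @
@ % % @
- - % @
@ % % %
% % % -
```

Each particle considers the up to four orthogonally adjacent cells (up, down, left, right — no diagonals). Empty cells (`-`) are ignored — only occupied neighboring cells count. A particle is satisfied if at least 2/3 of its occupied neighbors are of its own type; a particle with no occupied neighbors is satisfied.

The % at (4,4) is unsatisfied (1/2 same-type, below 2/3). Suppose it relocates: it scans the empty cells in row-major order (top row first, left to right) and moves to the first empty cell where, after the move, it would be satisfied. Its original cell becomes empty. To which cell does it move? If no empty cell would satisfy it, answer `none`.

(3,2)

Vacating (4,4). Empty cells in order:
  (3,1): 0/2 same-type → still unsatisfied.
  (3,2): 3/3 same-type → satisfied — stop here.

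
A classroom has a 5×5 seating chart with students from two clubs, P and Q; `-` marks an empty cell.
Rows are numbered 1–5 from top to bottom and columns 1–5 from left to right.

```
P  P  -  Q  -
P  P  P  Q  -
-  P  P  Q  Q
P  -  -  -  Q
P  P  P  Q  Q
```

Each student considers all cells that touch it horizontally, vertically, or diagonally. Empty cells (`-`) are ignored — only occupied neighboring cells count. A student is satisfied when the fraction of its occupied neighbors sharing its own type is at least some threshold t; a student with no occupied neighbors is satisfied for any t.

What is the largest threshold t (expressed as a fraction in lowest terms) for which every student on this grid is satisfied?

1/2

Row 1: (1,1)P 3/3 · (1,2)P 4/4 · (1,4)Q 1/2
Row 2: (2,1)P 4/4 · (2,2)P 6/6 · (2,3)P 4/7 · (2,4)Q 3/5
Row 3: (3,2)P 5/5 · (3,3)P 3/5 · (3,4)Q 3/5 · (3,5)Q 3/3
Row 4: (4,1)P 3/3 · (4,5)Q 4/4
Row 5: (5,1)P 2/2 · (5,2)P 3/3 · (5,3)P 1/2 · (5,4)Q 2/3 · (5,5)Q 2/2
The smallest same-type fraction is 1/2 at (1,4), which reduces to 1/2. Any threshold above that leaves this student unsatisfied.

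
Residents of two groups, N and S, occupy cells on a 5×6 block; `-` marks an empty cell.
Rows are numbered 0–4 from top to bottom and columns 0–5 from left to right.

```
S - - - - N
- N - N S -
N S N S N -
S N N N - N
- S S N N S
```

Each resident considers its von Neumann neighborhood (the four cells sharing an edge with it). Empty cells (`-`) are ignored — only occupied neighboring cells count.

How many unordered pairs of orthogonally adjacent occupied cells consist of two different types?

Scan each occupied cell's neighbors to the right and below so each pair is counted once.
From row 1: 4 unlike of 4 pairs (running 4/4).
From row 2: 7 unlike of 8 pairs (running 11/12).
From row 3: 4 unlike of 7 pairs (running 15/19).
From row 4: 2 unlike of 4 pairs (running 17/23).
Total adjacent occupied pairs: 23; unlike-type pairs: 17.

17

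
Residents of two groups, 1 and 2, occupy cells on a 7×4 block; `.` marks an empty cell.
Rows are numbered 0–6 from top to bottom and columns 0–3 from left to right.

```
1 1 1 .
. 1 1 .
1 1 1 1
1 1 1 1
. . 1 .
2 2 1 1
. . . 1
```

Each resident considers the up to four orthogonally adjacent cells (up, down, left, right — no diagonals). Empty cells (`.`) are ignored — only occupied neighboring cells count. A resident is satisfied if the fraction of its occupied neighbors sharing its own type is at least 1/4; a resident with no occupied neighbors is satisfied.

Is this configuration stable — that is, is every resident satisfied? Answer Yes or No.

Yes

(0,0)1 1/1 ✓
(0,1)1 3/3 ✓
(0,2)1 2/2 ✓
(1,1)1 3/3 ✓
(1,2)1 3/3 ✓
(2,0)1 2/2 ✓
(2,1)1 4/4 ✓
(2,2)1 4/4 ✓
(2,3)1 2/2 ✓
(3,0)1 2/2 ✓
(3,1)1 3/3 ✓
(3,2)1 4/4 ✓
(3,3)1 2/2 ✓
(4,2)1 2/2 ✓
(5,0)2 1/1 ✓
(5,1)2 1/2 ✓
(5,2)1 2/3 ✓
(5,3)1 2/2 ✓
(6,3)1 1/1 ✓
All meet the threshold, so the configuration is stable.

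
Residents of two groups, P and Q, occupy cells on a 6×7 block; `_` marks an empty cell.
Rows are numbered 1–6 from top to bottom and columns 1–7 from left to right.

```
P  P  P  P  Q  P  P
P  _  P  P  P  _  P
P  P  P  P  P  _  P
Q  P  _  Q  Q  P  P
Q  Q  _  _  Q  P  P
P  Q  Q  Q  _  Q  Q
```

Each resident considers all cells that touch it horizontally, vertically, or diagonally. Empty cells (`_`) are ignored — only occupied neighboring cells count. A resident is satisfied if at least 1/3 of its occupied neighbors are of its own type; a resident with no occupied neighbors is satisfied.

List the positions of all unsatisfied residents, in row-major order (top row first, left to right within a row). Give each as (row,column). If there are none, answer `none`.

(1,5), (6,1)

Row 1: (1,1)P 2/2 ✓ · (1,2)P 4/4 ✓ · (1,3)P 4/4 ✓ · (1,4)P 4/5 ✓ · (1,5)Q 0/4 ✗ · (1,6)P 3/4 ✓ · (1,7)P 2/2 ✓
Row 2: (2,1)P 4/4 ✓ · (2,3)P 7/7 ✓ · (2,4)P 7/8 ✓ · (2,5)P 5/6 ✓ · (2,7)P 3/3 ✓
Row 3: (3,1)P 3/4 ✓ · (3,2)P 5/6 ✓ · (3,3)P 5/6 ✓ · (3,4)P 5/7 ✓ · (3,5)P 4/6 ✓ · (3,7)P 3/3 ✓
Row 4: (4,1)Q 2/5 ✓ · (4,2)P 3/6 ✓ · (4,4)Q 2/5 ✓ · (4,5)Q 2/6 ✓ · (4,6)P 5/7 ✓ · (4,7)P 4/4 ✓
Row 5: (5,1)Q 3/5 ✓ · (5,2)Q 4/6 ✓ · (5,5)Q 4/6 ✓ · (5,6)P 3/7 ✓ · (5,7)P 3/5 ✓
Row 6: (6,1)P 0/3 ✗ · (6,2)Q 3/4 ✓ · (6,3)Q 3/3 ✓ · (6,4)Q 2/2 ✓ · (6,6)Q 2/4 ✓ · (6,7)Q 1/3 ✓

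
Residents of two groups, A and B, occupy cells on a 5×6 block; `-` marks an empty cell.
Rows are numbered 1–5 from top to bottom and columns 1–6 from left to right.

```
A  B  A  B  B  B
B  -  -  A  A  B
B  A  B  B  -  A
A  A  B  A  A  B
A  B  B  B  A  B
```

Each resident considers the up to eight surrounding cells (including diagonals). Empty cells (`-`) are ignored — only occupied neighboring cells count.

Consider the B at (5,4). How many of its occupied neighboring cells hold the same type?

2

Occupied neighbors of (5,4): (4,3)=B, (4,4)=A, (4,5)=A, (5,3)=B, (5,5)=A.
Same type (B): 2 of 5.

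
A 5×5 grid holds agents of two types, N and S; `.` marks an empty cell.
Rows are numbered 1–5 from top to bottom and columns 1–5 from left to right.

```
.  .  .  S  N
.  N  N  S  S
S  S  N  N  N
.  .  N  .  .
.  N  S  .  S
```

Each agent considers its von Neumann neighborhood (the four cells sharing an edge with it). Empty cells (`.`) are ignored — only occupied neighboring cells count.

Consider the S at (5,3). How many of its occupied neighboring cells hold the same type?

0

Occupied neighbors of (5,3): (4,3)=N, (5,2)=N.
Same type (S): 0 of 2.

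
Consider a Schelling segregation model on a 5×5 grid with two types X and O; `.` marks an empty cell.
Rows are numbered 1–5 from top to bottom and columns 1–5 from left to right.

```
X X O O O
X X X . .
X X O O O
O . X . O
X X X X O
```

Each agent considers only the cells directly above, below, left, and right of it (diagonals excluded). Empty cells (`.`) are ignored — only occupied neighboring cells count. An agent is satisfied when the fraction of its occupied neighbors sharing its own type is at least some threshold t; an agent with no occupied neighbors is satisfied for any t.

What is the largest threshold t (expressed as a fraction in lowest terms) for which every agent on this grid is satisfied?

Row 1: (1,1)X 2/2 · (1,2)X 2/3 · (1,3)O 1/3 · (1,4)O 2/2 · (1,5)O 1/1
Row 2: (2,1)X 3/3 · (2,2)X 4/4 · (2,3)X 1/3
Row 3: (3,1)X 2/3 · (3,2)X 2/3 · (3,3)O 1/4 · (3,4)O 2/2 · (3,5)O 2/2
Row 4: (4,1)O 0/2 · (4,3)X 1/2 · (4,5)O 2/2
Row 5: (5,1)X 1/2 · (5,2)X 2/2 · (5,3)X 3/3 · (5,4)X 1/2 · (5,5)O 1/2
The smallest same-type fraction is 0/2 at (4,1), which reduces to 0/1. Any threshold above that leaves this agent unsatisfied.

0/1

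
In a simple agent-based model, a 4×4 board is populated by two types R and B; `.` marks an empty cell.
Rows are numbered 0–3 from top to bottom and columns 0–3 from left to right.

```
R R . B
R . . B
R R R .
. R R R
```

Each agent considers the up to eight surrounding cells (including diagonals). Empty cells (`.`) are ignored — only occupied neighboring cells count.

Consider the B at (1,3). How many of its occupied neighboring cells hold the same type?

1

Occupied neighbors of (1,3): (0,3)=B, (2,2)=R.
Same type (B): 1 of 2.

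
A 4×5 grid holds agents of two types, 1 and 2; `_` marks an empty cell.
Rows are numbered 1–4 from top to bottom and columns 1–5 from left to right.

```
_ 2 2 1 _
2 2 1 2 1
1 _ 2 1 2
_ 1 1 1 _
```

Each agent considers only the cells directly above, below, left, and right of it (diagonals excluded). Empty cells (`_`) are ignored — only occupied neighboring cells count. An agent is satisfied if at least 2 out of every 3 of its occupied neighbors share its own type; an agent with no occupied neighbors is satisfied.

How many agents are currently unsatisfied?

(1,2)2 2/2 ✓
(1,3)2 1/3 ✗
(1,4)1 0/2 ✗
(2,1)2 1/2 ✗
(2,2)2 2/3 ✓
(2,3)1 0/4 ✗
(2,4)2 0/4 ✗
(2,5)1 0/2 ✗
(3,1)1 0/1 ✗
(3,3)2 0/3 ✗
(3,4)1 1/4 ✗
(3,5)2 0/2 ✗
(4,2)1 1/1 ✓
(4,3)1 2/3 ✓
(4,4)1 2/2 ✓
Unsatisfied: (1,3), (1,4), (2,1), (2,3), (2,4), (2,5), (3,1), (3,3), (3,4), (3,5) — 10 in total.

10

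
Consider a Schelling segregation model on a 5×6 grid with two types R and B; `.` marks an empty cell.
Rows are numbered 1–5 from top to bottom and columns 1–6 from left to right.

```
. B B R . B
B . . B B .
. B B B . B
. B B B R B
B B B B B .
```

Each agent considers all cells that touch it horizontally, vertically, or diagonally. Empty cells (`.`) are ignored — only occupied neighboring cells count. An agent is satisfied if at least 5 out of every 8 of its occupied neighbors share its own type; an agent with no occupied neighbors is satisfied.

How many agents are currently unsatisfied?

2

(1,2)B 2/2 ✓
(1,3)B 2/3 ✓
(1,4)R 0/3 ✗
(1,6)B 1/1 ✓
(2,1)B 2/2 ✓
(2,4)B 4/5 ✓
(2,5)B 4/5 ✓
(3,2)B 4/4 ✓
(3,3)B 6/6 ✓
(3,4)B 5/6 ✓
(3,6)B 2/3 ✓
(4,2)B 6/6 ✓
(4,3)B 8/8 ✓
(4,4)B 6/7 ✓
(4,5)R 0/6 ✗
(4,6)B 2/3 ✓
(5,1)B 2/2 ✓
(5,2)B 4/4 ✓
(5,3)B 5/5 ✓
(5,4)B 4/5 ✓
(5,5)B 3/4 ✓
Unsatisfied: (1,4), (4,5) — 2 in total.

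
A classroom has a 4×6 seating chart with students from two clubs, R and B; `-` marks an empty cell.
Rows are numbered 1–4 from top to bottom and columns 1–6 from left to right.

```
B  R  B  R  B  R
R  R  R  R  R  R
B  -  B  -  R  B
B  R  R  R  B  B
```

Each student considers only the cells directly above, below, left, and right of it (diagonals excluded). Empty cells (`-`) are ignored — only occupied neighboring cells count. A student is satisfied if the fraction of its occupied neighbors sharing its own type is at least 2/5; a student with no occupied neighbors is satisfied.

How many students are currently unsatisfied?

10

Row 1: (1,1)B 0/2 unhappy · (1,2)R 1/3 unhappy · (1,3)B 0/3 unhappy · (1,4)R 1/3 unhappy · (1,5)B 0/3 unhappy · (1,6)R 1/2 ok
Row 2: (2,1)R 1/3 unhappy · (2,2)R 3/3 ok · (2,3)R 2/4 ok · (2,4)R 3/3 ok · (2,5)R 3/4 ok · (2,6)R 2/3 ok
Row 3: (3,1)B 1/2 ok · (3,3)B 0/2 unhappy · (3,5)R 1/3 unhappy · (3,6)B 1/3 unhappy
Row 4: (4,1)B 1/2 ok · (4,2)R 1/2 ok · (4,3)R 2/3 ok · (4,4)R 1/2 ok · (4,5)B 1/3 unhappy · (4,6)B 2/2 ok
Unsatisfied: (1,1), (1,2), (1,3), (1,4), (1,5), (2,1), (3,3), (3,5), (3,6), (4,5) — 10 in total.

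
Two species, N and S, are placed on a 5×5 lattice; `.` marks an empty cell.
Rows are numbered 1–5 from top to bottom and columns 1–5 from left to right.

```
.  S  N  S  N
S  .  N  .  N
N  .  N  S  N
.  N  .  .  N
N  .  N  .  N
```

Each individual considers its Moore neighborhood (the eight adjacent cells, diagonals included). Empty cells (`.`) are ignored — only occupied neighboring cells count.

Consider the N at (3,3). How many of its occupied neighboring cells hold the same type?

Occupied neighbors of (3,3): (2,3)=N, (3,4)=S, (4,2)=N.
Same type (N): 2 of 3.

2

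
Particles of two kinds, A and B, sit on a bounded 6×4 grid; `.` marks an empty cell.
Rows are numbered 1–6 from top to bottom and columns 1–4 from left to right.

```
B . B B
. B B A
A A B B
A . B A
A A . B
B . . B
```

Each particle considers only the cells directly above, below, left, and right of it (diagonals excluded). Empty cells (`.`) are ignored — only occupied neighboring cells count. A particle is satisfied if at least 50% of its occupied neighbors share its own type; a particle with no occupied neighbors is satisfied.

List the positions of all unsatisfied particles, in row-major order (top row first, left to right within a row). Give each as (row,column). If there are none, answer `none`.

(2,4), (3,2), (3,4), (4,4), (6,1)

(1,1)B 0/0 satisfied
(1,3)B 2/2 satisfied
(1,4)B 1/2 satisfied
(2,2)B 1/2 satisfied
(2,3)B 3/4 satisfied
(2,4)A 0/3 not
(3,1)A 2/2 satisfied
(3,2)A 1/3 not
(3,3)B 3/4 satisfied
(3,4)B 1/3 not
(4,1)A 2/2 satisfied
(4,3)B 1/2 satisfied
(4,4)A 0/3 not
(5,1)A 2/3 satisfied
(5,2)A 1/1 satisfied
(5,4)B 1/2 satisfied
(6,1)B 0/1 not
(6,4)B 1/1 satisfied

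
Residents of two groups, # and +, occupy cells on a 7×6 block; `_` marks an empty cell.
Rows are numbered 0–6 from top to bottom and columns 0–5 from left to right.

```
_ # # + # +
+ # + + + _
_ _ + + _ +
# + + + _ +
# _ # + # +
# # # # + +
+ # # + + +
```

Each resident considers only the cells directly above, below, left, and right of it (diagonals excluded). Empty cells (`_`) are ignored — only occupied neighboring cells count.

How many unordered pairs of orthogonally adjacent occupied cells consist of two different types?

Scan each occupied cell's neighbors to the right and below so each pair is counted once.
Row 0: #(0,1)–#(0,2)= #(0,1)–#(1,1)= #(0,2)–+(0,3)≠ #(0,2)–+(1,2)≠ +(0,3)–#(0,4)≠ +(0,3)–+(1,3)= #(0,4)–+(0,5)≠ #(0,4)–+(1,4)≠  → 5/8 unlike.
Row 1: +(1,0)–#(1,1)≠ #(1,1)–+(1,2)≠ +(1,2)–+(1,3)= +(1,2)–+(2,2)= +(1,3)–+(1,4)= +(1,3)–+(2,3)=  → 2/6 unlike.
Row 2: +(2,2)–+(2,3)= +(2,2)–+(3,2)= +(2,3)–+(3,3)= +(2,5)–+(3,5)=  → 0/4 unlike.
Row 3: #(3,0)–+(3,1)≠ #(3,0)–#(4,0)= +(3,1)–+(3,2)= +(3,2)–+(3,3)= +(3,2)–#(4,2)≠ +(3,3)–+(4,3)= +(3,5)–+(4,5)=  → 2/7 unlike.
Row 4: #(4,0)–#(5,0)= #(4,2)–+(4,3)≠ #(4,2)–#(5,2)= +(4,3)–#(4,4)≠ +(4,3)–#(5,3)≠ #(4,4)–+(4,5)≠ #(4,4)–+(5,4)≠ +(4,5)–+(5,5)=  → 5/8 unlike.
Row 5: #(5,0)–#(5,1)= #(5,0)–+(6,0)≠ #(5,1)–#(5,2)= #(5,1)–#(6,1)= #(5,2)–#(5,3)= #(5,2)–#(6,2)= #(5,3)–+(5,4)≠ #(5,3)–+(6,3)≠ +(5,4)–+(5,5)= +(5,4)–+(6,4)= +(5,5)–+(6,5)=  → 3/11 unlike.
Row 6: +(6,0)–#(6,1)≠ #(6,1)–#(6,2)= #(6,2)–+(6,3)≠ +(6,3)–+(6,4)= +(6,4)–+(6,5)=  → 2/5 unlike.
Total adjacent occupied pairs: 49; unlike-type pairs: 19.

19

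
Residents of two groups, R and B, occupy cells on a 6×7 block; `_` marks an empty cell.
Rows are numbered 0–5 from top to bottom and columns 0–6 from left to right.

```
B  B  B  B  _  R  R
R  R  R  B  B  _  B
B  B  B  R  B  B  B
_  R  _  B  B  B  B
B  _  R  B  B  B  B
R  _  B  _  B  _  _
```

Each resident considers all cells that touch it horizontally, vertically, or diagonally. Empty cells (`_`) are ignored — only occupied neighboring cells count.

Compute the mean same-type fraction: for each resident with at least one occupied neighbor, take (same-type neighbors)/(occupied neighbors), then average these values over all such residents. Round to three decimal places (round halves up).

(0,0)B 1/3
(0,1)B 2/5
(0,2)B 3/5
(0,3)B 3/4
(0,5)R 1/3
(0,6)R 1/2
(1,0)R 1/5
(1,1)R 2/8
(1,2)R 2/8
(1,3)B 5/7
(1,4)B 4/6
(1,6)B 2/4
(2,0)B 1/4
(2,1)B 2/6
(2,2)B 3/7
(2,3)R 1/7
(2,4)B 6/7
(2,5)B 7/7
(2,6)B 4/4
(3,1)R 1/5
(3,3)B 5/7
(3,4)B 7/8
(3,5)B 8/8
(3,6)B 5/5
(4,0)B 0/2
(4,2)R 1/4
(4,3)B 5/6
(4,4)B 6/6
(4,5)B 6/6
(4,6)B 3/3
(5,0)R 0/1
(5,2)B 1/2
(5,4)B 3/3
Sum over 33 residents: 1/3 + 2/5 + 3/5 + 3/4 + 1/3 + 1/2 + 1/5 + 2/8 + 2/8 + 5/7 + 4/6 + 2/4 + 1/4 + 2/6 + 3/7 + 1/7 + 6/7 + 7/7 + 4/4 + 1/5 + 5/7 + 7/8 + 8/8 + 5/5 + 0/2 + 1/4 + 5/6 + 6/6 + 6/6 + 3/3 + 0/1 + 1/2 + 3/3 = 5287/280; mean = 5287/280 ÷ 33 = 5287/9240 = 0.572186… → 0.572.

0.572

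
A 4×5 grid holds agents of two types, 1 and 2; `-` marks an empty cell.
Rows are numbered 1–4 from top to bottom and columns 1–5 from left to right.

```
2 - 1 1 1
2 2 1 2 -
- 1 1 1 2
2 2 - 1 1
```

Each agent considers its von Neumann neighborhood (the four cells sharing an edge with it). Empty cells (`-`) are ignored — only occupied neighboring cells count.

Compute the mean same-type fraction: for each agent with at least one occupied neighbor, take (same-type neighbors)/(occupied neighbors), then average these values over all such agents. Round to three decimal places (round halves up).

0.646

Row 1: (1,1)2 1/1 · (1,3)1 2/2 · (1,4)1 2/3 · (1,5)1 1/1
Row 2: (2,1)2 2/2 · (2,2)2 1/3 · (2,3)1 2/4 · (2,4)2 0/3
Row 3: (3,2)1 1/3 · (3,3)1 3/3 · (3,4)1 2/4 · (3,5)2 0/2
Row 4: (4,1)2 1/1 · (4,2)2 1/2 · (4,4)1 2/2 · (4,5)1 1/2
Sum over 16 agents: 1/1 + 2/2 + 2/3 + 1/1 + 2/2 + 1/3 + 2/4 + 0/3 + 1/3 + 3/3 + 2/4 + 0/2 + 1/1 + 1/2 + 2/2 + 1/2 = 31/3; mean = 31/3 ÷ 16 = 31/48 = 0.645833… → 0.646.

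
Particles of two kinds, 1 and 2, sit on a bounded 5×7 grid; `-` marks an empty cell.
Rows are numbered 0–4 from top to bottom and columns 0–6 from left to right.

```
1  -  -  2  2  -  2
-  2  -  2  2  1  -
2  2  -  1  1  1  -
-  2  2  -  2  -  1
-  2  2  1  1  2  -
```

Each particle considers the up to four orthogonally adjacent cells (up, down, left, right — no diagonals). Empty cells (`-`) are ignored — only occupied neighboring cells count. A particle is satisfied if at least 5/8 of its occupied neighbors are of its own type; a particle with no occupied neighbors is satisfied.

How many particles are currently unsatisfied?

8

(0,0)1 0/0 satisfied
(0,3)2 2/2 satisfied
(0,4)2 2/2 satisfied
(0,6)2 0/0 satisfied
(1,1)2 1/1 satisfied
(1,3)2 2/3 satisfied
(1,4)2 2/4 not
(1,5)1 1/2 not
(2,0)2 1/1 satisfied
(2,1)2 3/3 satisfied
(2,3)1 1/2 not
(2,4)1 2/4 not
(2,5)1 2/2 satisfied
(3,1)2 3/3 satisfied
(3,2)2 2/2 satisfied
(3,4)2 0/2 not
(3,6)1 0/0 satisfied
(4,1)2 2/2 satisfied
(4,2)2 2/3 satisfied
(4,3)1 1/2 not
(4,4)1 1/3 not
(4,5)2 0/1 not
Unsatisfied: (1,4), (1,5), (2,3), (2,4), (3,4), (4,3), (4,4), (4,5) — 8 in total.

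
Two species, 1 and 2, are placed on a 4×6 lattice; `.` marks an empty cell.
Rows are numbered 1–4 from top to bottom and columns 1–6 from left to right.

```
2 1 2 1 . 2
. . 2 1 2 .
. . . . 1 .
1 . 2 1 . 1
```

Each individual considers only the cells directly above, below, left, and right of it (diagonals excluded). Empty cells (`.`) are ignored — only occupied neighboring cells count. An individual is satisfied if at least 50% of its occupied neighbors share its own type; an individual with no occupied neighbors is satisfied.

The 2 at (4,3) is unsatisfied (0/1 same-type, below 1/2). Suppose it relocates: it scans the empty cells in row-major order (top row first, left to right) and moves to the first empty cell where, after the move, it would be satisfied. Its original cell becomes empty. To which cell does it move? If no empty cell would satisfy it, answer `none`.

(1,5)

Vacating (4,3). Empty cells in order:
  (1,5): 2/3 same-type → satisfied — stop here.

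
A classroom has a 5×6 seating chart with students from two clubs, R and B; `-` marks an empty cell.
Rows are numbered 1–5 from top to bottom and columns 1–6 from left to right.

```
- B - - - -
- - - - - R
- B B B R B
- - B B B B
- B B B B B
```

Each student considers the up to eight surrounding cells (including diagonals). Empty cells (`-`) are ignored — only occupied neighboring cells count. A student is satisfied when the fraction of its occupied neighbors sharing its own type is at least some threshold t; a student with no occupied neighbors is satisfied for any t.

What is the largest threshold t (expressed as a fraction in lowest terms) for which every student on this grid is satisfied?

Row 1: (1,2)B — no occupied neighbors
Row 2: (2,6)R 1/2
Row 3: (3,2)B 2/2 · (3,3)B 4/4 · (3,4)B 4/5 · (3,5)R 1/6 · (3,6)B 2/4
Row 4: (4,3)B 7/7 · (4,4)B 7/8 · (4,5)B 7/8 · (4,6)B 4/5
Row 5: (5,2)B 2/2 · (5,3)B 4/4 · (5,4)B 5/5 · (5,5)B 5/5 · (5,6)B 3/3
The smallest same-type fraction is 1/6 at (3,5), which reduces to 1/6. Any threshold above that leaves this student unsatisfied.

1/6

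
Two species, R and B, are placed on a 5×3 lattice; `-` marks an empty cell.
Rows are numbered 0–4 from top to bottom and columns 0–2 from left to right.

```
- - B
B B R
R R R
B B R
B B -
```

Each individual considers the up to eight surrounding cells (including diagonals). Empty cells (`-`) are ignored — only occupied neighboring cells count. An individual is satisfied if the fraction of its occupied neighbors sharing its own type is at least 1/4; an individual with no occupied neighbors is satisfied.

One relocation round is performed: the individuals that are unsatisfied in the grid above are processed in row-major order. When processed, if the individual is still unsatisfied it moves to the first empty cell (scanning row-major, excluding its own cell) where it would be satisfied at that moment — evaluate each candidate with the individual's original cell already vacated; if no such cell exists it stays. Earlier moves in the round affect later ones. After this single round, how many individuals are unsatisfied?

0

Initially unsatisfied (in order): (2,0).
  (2,0) → (0,1).
Resulting grid:
- R B
B B R
- R R
B B R
B B -
All satisfied now.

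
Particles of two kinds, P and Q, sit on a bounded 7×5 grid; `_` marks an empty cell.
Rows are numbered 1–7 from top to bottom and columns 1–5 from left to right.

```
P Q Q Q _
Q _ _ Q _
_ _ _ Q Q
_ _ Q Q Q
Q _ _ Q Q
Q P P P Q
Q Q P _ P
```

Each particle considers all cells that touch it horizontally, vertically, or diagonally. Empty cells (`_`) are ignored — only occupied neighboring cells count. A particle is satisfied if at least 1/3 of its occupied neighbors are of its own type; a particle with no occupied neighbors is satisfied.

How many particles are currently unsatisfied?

(1,1)P 0/2 ✗
(1,2)Q 2/3 ✓
(1,3)Q 3/3 ✓
(1,4)Q 2/2 ✓
(2,1)Q 1/2 ✓
(2,4)Q 4/4 ✓
(3,4)Q 5/5 ✓
(3,5)Q 4/4 ✓
(4,3)Q 3/3 ✓
(4,4)Q 6/6 ✓
(4,5)Q 5/5 ✓
(5,1)Q 1/2 ✓
(5,4)Q 5/7 ✓
(5,5)Q 4/5 ✓
(6,1)Q 3/4 ✓
(6,2)P 2/6 ✓
(6,3)P 3/5 ✓
(6,4)P 3/6 ✓
(6,5)Q 2/4 ✓
(7,1)Q 2/3 ✓
(7,2)Q 2/5 ✓
(7,3)P 3/4 ✓
(7,5)P 1/2 ✓
Unsatisfied: (1,1) — 1 in total.

1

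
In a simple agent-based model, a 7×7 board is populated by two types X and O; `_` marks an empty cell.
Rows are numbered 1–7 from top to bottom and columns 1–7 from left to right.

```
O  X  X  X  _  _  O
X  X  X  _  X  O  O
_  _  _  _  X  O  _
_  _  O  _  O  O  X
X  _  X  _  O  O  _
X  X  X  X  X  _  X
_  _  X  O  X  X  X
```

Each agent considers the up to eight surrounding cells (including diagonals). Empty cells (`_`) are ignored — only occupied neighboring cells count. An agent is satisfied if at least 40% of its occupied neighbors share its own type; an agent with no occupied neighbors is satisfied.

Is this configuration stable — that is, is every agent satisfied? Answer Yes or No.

Row 1: (1,1)O 0/3 unhappy · (1,2)X 4/5 ok · (1,3)X 4/4 ok · (1,4)X 3/3 ok · (1,7)O 2/2 ok
Row 2: (2,1)X 2/3 ok · (2,2)X 4/5 ok · (2,3)X 4/4 ok · (2,5)X 2/4 ok · (2,6)O 3/5 ok · (2,7)O 3/3 ok
Row 3: (3,5)X 1/5 unhappy · (3,6)O 4/7 ok
Row 4: (4,3)O 0/1 unhappy · (4,5)O 4/5 ok · (4,6)O 4/6 ok · (4,7)X 0/3 unhappy
Row 5: (5,1)X 2/2 ok · (5,3)X 3/4 ok · (5,5)O 3/5 ok · (5,6)O 3/6 ok
Row 6: (6,1)X 2/2 ok · (6,2)X 5/5 ok · (6,3)X 4/5 ok · (6,4)X 5/7 ok · (6,5)X 3/6 ok · (6,7)X 2/3 ok
Row 7: (7,3)X 3/4 ok · (7,4)O 0/5 unhappy · (7,5)X 3/4 ok · (7,6)X 4/4 ok · (7,7)X 2/2 ok
For instance (1,1) has only 0/3 same-type neighbors, below 2/5.

No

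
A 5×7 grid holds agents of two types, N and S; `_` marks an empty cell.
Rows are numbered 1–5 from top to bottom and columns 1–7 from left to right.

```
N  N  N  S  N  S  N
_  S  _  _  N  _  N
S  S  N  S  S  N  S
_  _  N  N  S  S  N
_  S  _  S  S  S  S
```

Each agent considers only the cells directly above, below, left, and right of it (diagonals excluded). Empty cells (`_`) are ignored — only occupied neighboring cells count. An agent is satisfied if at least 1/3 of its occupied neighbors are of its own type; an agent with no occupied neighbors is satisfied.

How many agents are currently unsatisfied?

Row 1: (1,1)N 1/1 satisfied · (1,2)N 2/3 satisfied · (1,3)N 1/2 satisfied · (1,4)S 0/2 not · (1,5)N 1/3 satisfied · (1,6)S 0/2 not · (1,7)N 1/2 satisfied
Row 2: (2,2)S 1/2 satisfied · (2,5)N 1/2 satisfied · (2,7)N 1/2 satisfied
Row 3: (3,1)S 1/1 satisfied · (3,2)S 2/3 satisfied · (3,3)N 1/3 satisfied · (3,4)S 1/3 satisfied · (3,5)S 2/4 satisfied · (3,6)N 0/3 not · (3,7)S 0/3 not
Row 4: (4,3)N 2/2 satisfied · (4,4)N 1/4 not · (4,5)S 3/4 satisfied · (4,6)S 2/4 satisfied · (4,7)N 0/3 not
Row 5: (5,2)S 0/0 satisfied · (5,4)S 1/2 satisfied · (5,5)S 3/3 satisfied · (5,6)S 3/3 satisfied · (5,7)S 1/2 satisfied
Unsatisfied: (1,4), (1,6), (3,6), (3,7), (4,4), (4,7) — 6 in total.

6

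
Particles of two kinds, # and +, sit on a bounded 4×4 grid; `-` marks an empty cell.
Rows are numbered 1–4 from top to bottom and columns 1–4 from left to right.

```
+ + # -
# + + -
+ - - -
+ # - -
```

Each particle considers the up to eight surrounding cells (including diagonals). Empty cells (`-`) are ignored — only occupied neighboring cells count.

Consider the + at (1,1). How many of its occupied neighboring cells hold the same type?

2

Occupied neighbors of (1,1): (1,2)=+, (2,1)=#, (2,2)=+.
Same type (+): 2 of 3.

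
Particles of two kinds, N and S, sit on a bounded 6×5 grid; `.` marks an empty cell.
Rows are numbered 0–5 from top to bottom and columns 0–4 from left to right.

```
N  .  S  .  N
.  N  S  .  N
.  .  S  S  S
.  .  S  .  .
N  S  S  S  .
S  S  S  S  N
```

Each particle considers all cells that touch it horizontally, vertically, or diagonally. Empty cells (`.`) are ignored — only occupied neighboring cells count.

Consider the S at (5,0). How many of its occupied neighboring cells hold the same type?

2

Occupied neighbors of (5,0): (4,0)=N, (4,1)=S, (5,1)=S.
Same type (S): 2 of 3.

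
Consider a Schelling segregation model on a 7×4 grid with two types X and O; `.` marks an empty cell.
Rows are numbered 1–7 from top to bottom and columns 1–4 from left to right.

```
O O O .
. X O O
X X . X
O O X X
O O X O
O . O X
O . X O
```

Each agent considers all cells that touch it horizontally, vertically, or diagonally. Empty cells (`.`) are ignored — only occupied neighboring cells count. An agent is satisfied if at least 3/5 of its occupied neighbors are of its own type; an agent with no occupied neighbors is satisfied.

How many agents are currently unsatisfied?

Row 1: (1,1)O 1/2 ✗ · (1,2)O 3/4 ✓ · (1,3)O 3/4 ✓
Row 2: (2,2)X 2/6 ✗ · (2,3)O 3/6 ✗ · (2,4)O 2/3 ✓
Row 3: (3,1)X 2/4 ✗ · (3,2)X 3/6 ✗ · (3,4)X 2/4 ✗
Row 4: (4,1)O 3/5 ✓ · (4,2)O 3/7 ✗ · (4,3)X 4/7 ✗ · (4,4)X 3/4 ✓
Row 5: (5,1)O 4/4 ✓ · (5,2)O 5/7 ✓ · (5,3)X 3/7 ✗ · (5,4)O 1/5 ✗
Row 6: (6,1)O 3/3 ✓ · (6,3)O 3/6 ✗ · (6,4)X 2/5 ✗
Row 7: (7,1)O 1/1 ✓ · (7,3)X 1/3 ✗ · (7,4)O 1/3 ✗
Unsatisfied: (1,1), (2,2), (2,3), (3,1), (3,2), (3,4), (4,2), (4,3), (5,3), (5,4), (6,3), (6,4), (7,3), (7,4) — 14 in total.

14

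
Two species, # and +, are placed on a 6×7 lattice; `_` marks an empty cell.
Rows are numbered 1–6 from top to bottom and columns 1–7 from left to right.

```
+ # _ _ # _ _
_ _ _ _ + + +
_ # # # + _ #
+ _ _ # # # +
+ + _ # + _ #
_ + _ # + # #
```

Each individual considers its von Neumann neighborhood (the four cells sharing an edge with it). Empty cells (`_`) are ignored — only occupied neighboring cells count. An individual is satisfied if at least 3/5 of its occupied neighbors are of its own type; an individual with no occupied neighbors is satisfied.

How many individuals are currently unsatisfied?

14

(1,1)+ 0/1 not
(1,2)# 0/1 not
(1,5)# 0/1 not
(2,5)+ 2/3 satisfied
(2,6)+ 2/2 satisfied
(2,7)+ 1/2 not
(3,2)# 1/1 satisfied
(3,3)# 2/2 satisfied
(3,4)# 2/3 satisfied
(3,5)+ 1/3 not
(3,7)# 0/2 not
(4,1)+ 1/1 satisfied
(4,4)# 3/3 satisfied
(4,5)# 2/4 not
(4,6)# 1/2 not
(4,7)+ 0/3 not
(5,1)+ 2/2 satisfied
(5,2)+ 2/2 satisfied
(5,4)# 2/3 satisfied
(5,5)+ 1/3 not
(5,7)# 1/2 not
(6,2)+ 1/1 satisfied
(6,4)# 1/2 not
(6,5)+ 1/3 not
(6,6)# 1/2 not
(6,7)# 2/2 satisfied
Unsatisfied: (1,1), (1,2), (1,5), (2,7), (3,5), (3,7), (4,5), (4,6), (4,7), (5,5), (5,7), (6,4), (6,5), (6,6) — 14 in total.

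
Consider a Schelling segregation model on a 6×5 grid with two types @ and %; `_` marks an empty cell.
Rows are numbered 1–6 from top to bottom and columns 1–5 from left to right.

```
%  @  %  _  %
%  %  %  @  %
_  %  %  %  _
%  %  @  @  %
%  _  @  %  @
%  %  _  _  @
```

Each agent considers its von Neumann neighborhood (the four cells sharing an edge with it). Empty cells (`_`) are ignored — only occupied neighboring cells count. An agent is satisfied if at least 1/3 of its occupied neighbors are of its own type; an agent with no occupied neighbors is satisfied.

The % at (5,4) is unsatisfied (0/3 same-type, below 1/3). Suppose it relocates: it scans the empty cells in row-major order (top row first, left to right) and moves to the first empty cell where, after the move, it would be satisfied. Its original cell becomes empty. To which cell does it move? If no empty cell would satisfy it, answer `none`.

(1,4)

Vacating (5,4). Empty cells in order:
  (1,4): 2/3 same-type → satisfied — stop here.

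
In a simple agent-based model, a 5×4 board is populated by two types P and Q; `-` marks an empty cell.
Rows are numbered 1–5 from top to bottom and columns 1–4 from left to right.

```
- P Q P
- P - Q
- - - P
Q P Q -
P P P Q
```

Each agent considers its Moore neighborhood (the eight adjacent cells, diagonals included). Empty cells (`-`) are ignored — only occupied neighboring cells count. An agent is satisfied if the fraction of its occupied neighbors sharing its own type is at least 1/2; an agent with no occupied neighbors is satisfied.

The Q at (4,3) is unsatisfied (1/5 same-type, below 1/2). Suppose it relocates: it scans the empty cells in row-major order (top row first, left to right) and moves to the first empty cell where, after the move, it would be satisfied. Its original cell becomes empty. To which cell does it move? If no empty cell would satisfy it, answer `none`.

Vacating (4,3). Empty cells in order:
  (1,1): 0/2 same-type → still unsatisfied.
  (2,1): 0/2 same-type → still unsatisfied.
  (2,3): 2/6 same-type → still unsatisfied.
  (3,1): 1/3 same-type → still unsatisfied.
  (3,2): 1/3 same-type → still unsatisfied.
  (3,3): 1/4 same-type → still unsatisfied.
  (4,4): 1/3 same-type → still unsatisfied.

none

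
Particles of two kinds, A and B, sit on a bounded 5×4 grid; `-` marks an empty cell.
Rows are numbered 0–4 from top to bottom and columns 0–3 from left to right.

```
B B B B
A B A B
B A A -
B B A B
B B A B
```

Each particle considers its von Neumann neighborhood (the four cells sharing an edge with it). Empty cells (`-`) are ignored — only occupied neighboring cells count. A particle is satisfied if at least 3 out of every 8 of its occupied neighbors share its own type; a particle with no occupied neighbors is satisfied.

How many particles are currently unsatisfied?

(0,0)B 1/2 satisfied
(0,1)B 3/3 satisfied
(0,2)B 2/3 satisfied
(0,3)B 2/2 satisfied
(1,0)A 0/3 not
(1,1)B 1/4 not
(1,2)A 1/4 not
(1,3)B 1/2 satisfied
(2,0)B 1/3 not
(2,1)A 1/4 not
(2,2)A 3/3 satisfied
(3,0)B 3/3 satisfied
(3,1)B 2/4 satisfied
(3,2)A 2/4 satisfied
(3,3)B 1/2 satisfied
(4,0)B 2/2 satisfied
(4,1)B 2/3 satisfied
(4,2)A 1/3 not
(4,3)B 1/2 satisfied
Unsatisfied: (1,0), (1,1), (1,2), (2,0), (2,1), (4,2) — 6 in total.

6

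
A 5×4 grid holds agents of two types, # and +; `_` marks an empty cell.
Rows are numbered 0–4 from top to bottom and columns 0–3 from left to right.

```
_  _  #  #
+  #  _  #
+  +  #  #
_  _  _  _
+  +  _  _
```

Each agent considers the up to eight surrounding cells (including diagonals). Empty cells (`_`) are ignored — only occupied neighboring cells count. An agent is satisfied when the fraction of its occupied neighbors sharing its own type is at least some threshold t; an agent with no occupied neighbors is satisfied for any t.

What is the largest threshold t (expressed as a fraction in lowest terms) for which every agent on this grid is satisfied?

2/5

(0,2)# 3/3
(0,3)# 2/2
(1,0)+ 2/3
(1,1)# 2/5
(1,3)# 4/4
(2,0)+ 2/3
(2,1)+ 2/4
(2,2)# 3/4
(2,3)# 2/2
(4,0)+ 1/1
(4,1)+ 1/1
The smallest same-type fraction is 2/5 at (1,1), which reduces to 2/5. Any threshold above that leaves this agent unsatisfied.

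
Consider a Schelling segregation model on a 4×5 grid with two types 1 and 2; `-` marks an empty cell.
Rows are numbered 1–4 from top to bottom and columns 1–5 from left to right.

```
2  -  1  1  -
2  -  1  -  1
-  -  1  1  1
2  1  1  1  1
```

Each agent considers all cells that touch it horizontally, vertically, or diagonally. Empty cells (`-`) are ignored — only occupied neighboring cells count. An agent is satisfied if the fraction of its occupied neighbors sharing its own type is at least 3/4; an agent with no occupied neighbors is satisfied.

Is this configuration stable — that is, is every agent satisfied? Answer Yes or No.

No

(1,1)2 1/1 ok
(1,3)1 2/2 ok
(1,4)1 3/3 ok
(2,1)2 1/1 ok
(2,3)1 4/4 ok
(2,5)1 3/3 ok
(3,3)1 5/5 ok
(3,4)1 7/7 ok
(3,5)1 4/4 ok
(4,1)2 0/1 unhappy
(4,2)1 2/3 unhappy
(4,3)1 4/4 ok
(4,4)1 5/5 ok
(4,5)1 3/3 ok
For instance (4,1) has only 0/1 same-type neighbors, below 3/4.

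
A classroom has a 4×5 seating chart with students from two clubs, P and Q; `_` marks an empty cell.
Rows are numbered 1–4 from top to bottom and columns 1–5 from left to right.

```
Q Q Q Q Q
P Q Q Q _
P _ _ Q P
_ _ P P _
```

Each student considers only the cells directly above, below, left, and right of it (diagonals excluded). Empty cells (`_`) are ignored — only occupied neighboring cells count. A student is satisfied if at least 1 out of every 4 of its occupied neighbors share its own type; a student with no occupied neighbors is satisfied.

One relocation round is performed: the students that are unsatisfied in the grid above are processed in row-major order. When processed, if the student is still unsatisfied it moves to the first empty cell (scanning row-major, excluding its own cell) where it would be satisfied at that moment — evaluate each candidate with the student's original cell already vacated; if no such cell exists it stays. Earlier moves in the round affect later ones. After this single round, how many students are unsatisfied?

Initially unsatisfied (in order): (3,5).
  (3,5) → (3,2).
Resulting grid:
Q Q Q Q Q
P Q Q Q _
P P _ Q _
_ _ P P _
All satisfied now.

0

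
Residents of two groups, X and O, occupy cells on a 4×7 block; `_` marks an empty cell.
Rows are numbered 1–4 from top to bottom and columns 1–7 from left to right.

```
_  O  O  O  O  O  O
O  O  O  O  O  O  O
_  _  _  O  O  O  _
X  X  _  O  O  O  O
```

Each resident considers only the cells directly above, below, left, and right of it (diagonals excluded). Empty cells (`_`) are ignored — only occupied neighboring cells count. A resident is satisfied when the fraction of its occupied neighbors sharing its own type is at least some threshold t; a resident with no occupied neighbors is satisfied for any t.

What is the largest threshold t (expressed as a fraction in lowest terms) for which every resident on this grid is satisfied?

1/1

(1,2)O 2/2
(1,3)O 3/3
(1,4)O 3/3
(1,5)O 3/3
(1,6)O 3/3
(1,7)O 2/2
(2,1)O 1/1
(2,2)O 3/3
(2,3)O 3/3
(2,4)O 4/4
(2,5)O 4/4
(2,6)O 4/4
(2,7)O 2/2
(3,4)O 3/3
(3,5)O 4/4
(3,6)O 3/3
(4,1)X 1/1
(4,2)X 1/1
(4,4)O 2/2
(4,5)O 3/3
(4,6)O 3/3
(4,7)O 1/1
The smallest same-type fraction is 2/2 at (1,2), which reduces to 1/1. Any threshold above that leaves this resident unsatisfied.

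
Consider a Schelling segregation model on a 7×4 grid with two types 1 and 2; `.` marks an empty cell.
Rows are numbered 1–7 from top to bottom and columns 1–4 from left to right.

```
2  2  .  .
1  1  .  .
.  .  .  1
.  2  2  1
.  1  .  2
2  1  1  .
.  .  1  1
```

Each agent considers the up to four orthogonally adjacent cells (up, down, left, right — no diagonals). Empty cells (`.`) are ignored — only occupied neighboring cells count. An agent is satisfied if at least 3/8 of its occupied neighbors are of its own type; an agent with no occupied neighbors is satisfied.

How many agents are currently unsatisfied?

Row 1: (1,1)2 1/2 satisfied · (1,2)2 1/2 satisfied
Row 2: (2,1)1 1/2 satisfied · (2,2)1 1/2 satisfied
Row 3: (3,4)1 1/1 satisfied
Row 4: (4,2)2 1/2 satisfied · (4,3)2 1/2 satisfied · (4,4)1 1/3 not
Row 5: (5,2)1 1/2 satisfied · (5,4)2 0/1 not
Row 6: (6,1)2 0/1 not · (6,2)1 2/3 satisfied · (6,3)1 2/2 satisfied
Row 7: (7,3)1 2/2 satisfied · (7,4)1 1/1 satisfied
Unsatisfied: (4,4), (5,4), (6,1) — 3 in total.

3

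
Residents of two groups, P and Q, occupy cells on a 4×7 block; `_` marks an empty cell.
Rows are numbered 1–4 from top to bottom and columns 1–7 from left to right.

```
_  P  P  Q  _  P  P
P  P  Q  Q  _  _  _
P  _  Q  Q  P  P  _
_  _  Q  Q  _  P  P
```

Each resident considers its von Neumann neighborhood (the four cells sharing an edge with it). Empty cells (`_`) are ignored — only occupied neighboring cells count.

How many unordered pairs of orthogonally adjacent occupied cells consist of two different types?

4

Scan each occupied cell's neighbors to the right and below so each pair is counted once.
Row 1: P(1,2)–P(1,3)= P(1,2)–P(2,2)= P(1,3)–Q(1,4)≠ P(1,3)–Q(2,3)≠ Q(1,4)–Q(2,4)= P(1,6)–P(1,7)=  → 2/6 unlike.
Row 2: P(2,1)–P(2,2)= P(2,1)–P(3,1)= P(2,2)–Q(2,3)≠ Q(2,3)–Q(2,4)= Q(2,3)–Q(3,3)= Q(2,4)–Q(3,4)=  → 1/6 unlike.
Row 3: Q(3,3)–Q(3,4)= Q(3,3)–Q(4,3)= Q(3,4)–P(3,5)≠ Q(3,4)–Q(4,4)= P(3,5)–P(3,6)= P(3,6)–P(4,6)=  → 1/6 unlike.
Row 4: Q(4,3)–Q(4,4)= P(4,6)–P(4,7)=  → 0/2 unlike.
Total adjacent occupied pairs: 20; unlike-type pairs: 4.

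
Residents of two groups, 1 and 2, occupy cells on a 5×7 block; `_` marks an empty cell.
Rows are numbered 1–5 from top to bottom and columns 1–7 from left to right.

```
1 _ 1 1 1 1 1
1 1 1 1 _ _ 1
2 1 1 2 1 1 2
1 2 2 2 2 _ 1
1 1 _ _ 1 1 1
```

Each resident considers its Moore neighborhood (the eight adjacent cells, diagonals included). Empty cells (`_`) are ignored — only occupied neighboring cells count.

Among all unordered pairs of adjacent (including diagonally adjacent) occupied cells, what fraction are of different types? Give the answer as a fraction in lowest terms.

26/69

Scan each occupied cell's neighbors to the right and below (and the two forward diagonals) so each pair is counted once.
Row 1: 1(1,1)–1(2,1)= 1(1,1)–1(2,2)= 1(1,3)–1(1,4)= 1(1,3)–1(2,3)= 1(1,3)–1(2,4)= 1(1,3)–1(2,2)= 1(1,4)–1(1,5)= 1(1,4)–1(2,4)= 1(1,4)–1(2,3)= 1(1,5)–1(1,6)= 1(1,5)–1(2,4)= 1(1,6)–1(1,7)= 1(1,6)–1(2,7)= 1(1,7)–1(2,7)=  → 0/14 unlike.
Row 2: 1(2,1)–1(2,2)= 1(2,1)–2(3,1)≠ 1(2,1)–1(3,2)= 1(2,2)–1(2,3)= 1(2,2)–1(3,2)= 1(2,2)–1(3,3)= 1(2,2)–2(3,1)≠ 1(2,3)–1(2,4)= 1(2,3)–1(3,3)= 1(2,3)–2(3,4)≠ 1(2,3)–1(3,2)= 1(2,4)–2(3,4)≠ 1(2,4)–1(3,5)= 1(2,4)–1(3,3)= 1(2,7)–2(3,7)≠ 1(2,7)–1(3,6)=  → 5/16 unlike.
Row 3: 2(3,1)–1(3,2)≠ 2(3,1)–1(4,1)≠ 2(3,1)–2(4,2)= 1(3,2)–1(3,3)= 1(3,2)–2(4,2)≠ 1(3,2)–2(4,3)≠ 1(3,2)–1(4,1)= 1(3,3)–2(3,4)≠ 1(3,3)–2(4,3)≠ 1(3,3)–2(4,4)≠ 1(3,3)–2(4,2)≠ 2(3,4)–1(3,5)≠ 2(3,4)–2(4,4)= 2(3,4)–2(4,5)= 2(3,4)–2(4,3)= 1(3,5)–1(3,6)= 1(3,5)–2(4,5)≠ 1(3,5)–2(4,4)≠ 1(3,6)–2(3,7)≠ 1(3,6)–1(4,7)= 1(3,6)–2(4,5)≠ 2(3,7)–1(4,7)≠  → 14/22 unlike.
Row 4: 1(4,1)–2(4,2)≠ 1(4,1)–1(5,1)= 1(4,1)–1(5,2)= 2(4,2)–2(4,3)= 2(4,2)–1(5,2)≠ 2(4,2)–1(5,1)≠ 2(4,3)–2(4,4)= 2(4,3)–1(5,2)≠ 2(4,4)–2(4,5)= 2(4,4)–1(5,5)≠ 2(4,5)–1(5,5)≠ 2(4,5)–1(5,6)≠ 1(4,7)–1(5,7)= 1(4,7)–1(5,6)=  → 7/14 unlike.
Row 5: 1(5,1)–1(5,2)= 1(5,5)–1(5,6)= 1(5,6)–1(5,7)=  → 0/3 unlike.
Total adjacent occupied pairs: 69; unlike-type pairs: 26.
26/69 is already in lowest terms.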